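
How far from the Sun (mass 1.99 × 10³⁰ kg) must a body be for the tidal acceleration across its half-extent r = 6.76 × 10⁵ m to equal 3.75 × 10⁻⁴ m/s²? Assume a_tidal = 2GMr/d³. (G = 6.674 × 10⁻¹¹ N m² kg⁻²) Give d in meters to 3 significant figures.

7.82 × 10⁹ m

2GMr/d³ = a_tidal  ⇒  d = (2GMr / a_tidal)^(1/3)
d = (2 × 6.674×10⁻¹¹ × (1.99 × 10³⁰) × (6.76 × 10⁵) / (3.75 × 10⁻⁴))^(1/3)
  = 7.82 × 10⁹ m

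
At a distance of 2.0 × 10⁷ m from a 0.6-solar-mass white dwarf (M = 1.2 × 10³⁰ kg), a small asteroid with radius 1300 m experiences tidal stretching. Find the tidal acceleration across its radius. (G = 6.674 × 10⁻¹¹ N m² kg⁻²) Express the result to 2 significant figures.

2.6 × 10¹ m/s²

a_tidal = 2GMr/d³
        = 2 × (6.674 × 10⁻¹¹) × (1.2 × 10³⁰) × (1300) / (2.0 × 10⁷)³
        = 2.6 × 10¹ m/s²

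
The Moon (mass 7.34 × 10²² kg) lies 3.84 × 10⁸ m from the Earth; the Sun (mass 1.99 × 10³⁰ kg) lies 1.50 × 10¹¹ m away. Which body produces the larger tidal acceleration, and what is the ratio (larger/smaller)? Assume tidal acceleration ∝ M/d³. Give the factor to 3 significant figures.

The Moon, by a factor of ≈ 2.20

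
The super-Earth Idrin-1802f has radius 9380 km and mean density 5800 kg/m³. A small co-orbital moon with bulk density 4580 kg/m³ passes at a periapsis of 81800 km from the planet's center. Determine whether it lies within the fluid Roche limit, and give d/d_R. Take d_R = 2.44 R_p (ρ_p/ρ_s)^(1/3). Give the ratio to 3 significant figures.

outside; d/d_R ≈ 3.30

d_R = 2.44 × (9380 km) × (5800/4580)^(1/3) = 24760 km
d/d_R = (81800) / (24760) = 3.30
Since d/d_R > 1, the body is outside the Roche limit.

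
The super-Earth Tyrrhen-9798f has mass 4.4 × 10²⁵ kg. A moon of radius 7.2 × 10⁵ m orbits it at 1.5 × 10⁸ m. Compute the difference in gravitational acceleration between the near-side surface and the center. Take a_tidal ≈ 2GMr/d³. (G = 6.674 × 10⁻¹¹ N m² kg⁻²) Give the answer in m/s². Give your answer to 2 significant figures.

Δg = 2GMr/d³
   = 2 × (6.674 × 10⁻¹¹) × (4.4 × 10²⁵) × (7.2 × 10⁵) / (1.5 × 10⁸)³
   = 1.3 × 10⁻³ m/s²

1.3 × 10⁻³ m/s²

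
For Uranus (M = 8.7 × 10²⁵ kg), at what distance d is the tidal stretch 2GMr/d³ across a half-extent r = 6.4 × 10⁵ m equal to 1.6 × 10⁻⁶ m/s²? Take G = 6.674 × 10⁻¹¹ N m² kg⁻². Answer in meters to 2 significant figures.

1.7 × 10⁹ m

2GMr/d³ = a_tidal  ⇒  d = (2GMr / a_tidal)^(1/3)
d = (2 × 6.674×10⁻¹¹ × (8.7 × 10²⁵) × (6.4 × 10⁵) / (1.6 × 10⁻⁶))^(1/3)
  = 1.7 × 10⁹ m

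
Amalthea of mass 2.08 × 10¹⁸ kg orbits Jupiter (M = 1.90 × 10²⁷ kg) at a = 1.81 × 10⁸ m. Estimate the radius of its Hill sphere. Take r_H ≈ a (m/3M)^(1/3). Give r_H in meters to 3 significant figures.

r_H ≈ a (m/3M)^(1/3)
    = (1.81 × 10⁸) × (2.08 × 10¹⁸ / (3 × 1.90 × 10²⁷))^(1/3)
    = 1.29 × 10⁵ m

1.29 × 10⁵ m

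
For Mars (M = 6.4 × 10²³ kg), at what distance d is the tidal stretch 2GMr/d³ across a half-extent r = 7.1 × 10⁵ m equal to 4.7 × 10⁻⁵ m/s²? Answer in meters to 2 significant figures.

2GMr/d³ = a_tidal  ⇒  d = (2GMr / a_tidal)^(1/3)
d = (2 × 6.674×10⁻¹¹ × (6.4 × 10²³) × (7.1 × 10⁵) / (4.7 × 10⁻⁵))^(1/3)
  = 1.1 × 10⁸ m

1.1 × 10⁸ m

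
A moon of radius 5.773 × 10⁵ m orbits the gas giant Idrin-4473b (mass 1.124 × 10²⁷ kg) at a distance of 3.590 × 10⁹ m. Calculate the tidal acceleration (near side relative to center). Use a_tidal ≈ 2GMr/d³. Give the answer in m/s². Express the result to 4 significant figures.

Δa = 2GMr/d³
   = 2 × (6.674 × 10⁻¹¹) × (1.124 × 10²⁷) × (5.773 × 10⁵) / (3.590 × 10⁹)³
   = 1.872 × 10⁻⁶ m/s²

1.872 × 10⁻⁶ m/s²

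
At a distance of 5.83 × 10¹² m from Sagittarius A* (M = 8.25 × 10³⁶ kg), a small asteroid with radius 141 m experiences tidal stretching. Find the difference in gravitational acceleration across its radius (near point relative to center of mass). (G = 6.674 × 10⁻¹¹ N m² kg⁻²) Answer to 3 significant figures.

7.84 × 10⁻¹⁰ m/s²

a_tidal = 2GMr/d³
        = 2 × (6.674 × 10⁻¹¹) × (8.25 × 10³⁶) × (141) / (5.83 × 10¹²)³
        = 7.84 × 10⁻¹⁰ m/s²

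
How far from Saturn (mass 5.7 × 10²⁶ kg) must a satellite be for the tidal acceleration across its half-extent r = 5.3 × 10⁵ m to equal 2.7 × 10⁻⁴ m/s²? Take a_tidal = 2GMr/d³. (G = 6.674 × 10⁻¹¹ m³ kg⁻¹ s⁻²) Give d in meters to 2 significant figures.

5.3 × 10⁸ m

2GMr/d³ = a_tidal  ⇒  d = (2GMr / a_tidal)^(1/3)
d = (2 × 6.674×10⁻¹¹ × (5.7 × 10²⁶) × (5.3 × 10⁵) / (2.7 × 10⁻⁴))^(1/3)
  = 5.3 × 10⁸ m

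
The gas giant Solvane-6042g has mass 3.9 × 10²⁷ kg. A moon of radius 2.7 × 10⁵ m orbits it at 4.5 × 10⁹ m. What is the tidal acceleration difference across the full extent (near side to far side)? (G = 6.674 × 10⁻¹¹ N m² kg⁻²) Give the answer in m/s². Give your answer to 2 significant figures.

Δa = 4GMr/d³
   = 4 × (6.674 × 10⁻¹¹) × (3.9 × 10²⁷) × (2.7 × 10⁵) / (4.5 × 10⁹)³
   = 3.1 × 10⁻⁶ m/s²

3.1 × 10⁻⁶ m/s²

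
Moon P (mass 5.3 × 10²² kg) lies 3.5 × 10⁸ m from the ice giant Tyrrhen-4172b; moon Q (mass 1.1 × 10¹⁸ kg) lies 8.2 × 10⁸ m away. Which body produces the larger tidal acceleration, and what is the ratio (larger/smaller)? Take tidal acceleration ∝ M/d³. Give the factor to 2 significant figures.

The tide-raising term goes as M/d³ (the gradient of a 1/d² field).
Moon P: (5.3 × 10²²) / (3.5 × 10⁸)³ = 1.236 × 10⁻³
Moon Q: (1.1 × 10¹⁸) / (8.2 × 10⁸)³ = 1.995 × 10⁻⁹
Ratio (larger/smaller) = 6.2 × 10⁵

Moon P, by a factor of ≈ 6.2 × 10⁵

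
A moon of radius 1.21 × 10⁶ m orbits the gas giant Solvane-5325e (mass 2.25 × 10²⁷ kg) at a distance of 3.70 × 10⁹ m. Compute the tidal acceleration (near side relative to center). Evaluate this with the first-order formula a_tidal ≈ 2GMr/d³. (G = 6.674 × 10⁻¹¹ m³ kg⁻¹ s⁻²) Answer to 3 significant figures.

7.17 × 10⁻⁶ m/s²

Since r ≪ d, expand the inverse-square field across one radius to get the leading 2GMr/d³ term.
Δa = 2GMr/d³
   = 2 × (6.674 × 10⁻¹¹) × (2.25 × 10²⁷) × (1.21 × 10⁶) / (3.70 × 10⁹)³
   = 7.17 × 10⁻⁶ m/s²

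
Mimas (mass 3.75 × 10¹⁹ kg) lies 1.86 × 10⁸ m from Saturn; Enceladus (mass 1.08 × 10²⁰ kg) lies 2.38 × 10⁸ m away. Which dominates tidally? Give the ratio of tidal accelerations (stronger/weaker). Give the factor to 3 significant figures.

Enceladus, by a factor of ≈ 1.37

The tide-raising term goes as M/d³ (the gradient of a 1/d² field).
Mimas: (3.75 × 10¹⁹) / (1.86 × 10⁸)³ = 5.828 × 10⁻⁶
Enceladus: (1.08 × 10²⁰) / (2.38 × 10⁸)³ = 8.011 × 10⁻⁶
Ratio (larger/smaller) = 1.37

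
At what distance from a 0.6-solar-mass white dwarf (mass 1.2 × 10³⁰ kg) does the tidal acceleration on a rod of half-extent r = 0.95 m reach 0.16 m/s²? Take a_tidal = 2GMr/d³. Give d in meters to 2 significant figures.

2GMr/d³ = a_tidal  ⇒  d = (2GMr / a_tidal)^(1/3)
d = (2 × 6.674×10⁻¹¹ × (1.2 × 10³⁰) × (0.95) / (0.16))^(1/3)
  = 9.8 × 10⁶ m

9.8 × 10⁶ m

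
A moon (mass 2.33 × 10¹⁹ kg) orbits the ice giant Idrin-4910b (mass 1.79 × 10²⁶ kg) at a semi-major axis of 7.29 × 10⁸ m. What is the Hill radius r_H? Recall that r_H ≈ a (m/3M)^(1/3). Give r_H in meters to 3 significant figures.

r_H ≈ a (m/3M)^(1/3)
    = (7.29 × 10⁸) × (2.33 × 10¹⁹ / (3 × 1.79 × 10²⁶))^(1/3)
    = 2.56 × 10⁶ m

2.56 × 10⁶ m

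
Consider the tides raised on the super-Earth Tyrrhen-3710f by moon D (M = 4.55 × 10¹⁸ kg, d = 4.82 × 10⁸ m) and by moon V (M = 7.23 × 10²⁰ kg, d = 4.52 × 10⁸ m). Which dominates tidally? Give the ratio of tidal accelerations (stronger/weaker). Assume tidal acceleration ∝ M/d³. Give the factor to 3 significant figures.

Tidal acceleration ∝ M/d³, so compare M/d³ for each.
Moon D: (4.55 × 10¹⁸) / (4.82 × 10⁸)³ = 4.063 × 10⁻⁸
Moon V: (7.23 × 10²⁰) / (4.52 × 10⁸)³ = 7.829 × 10⁻⁶
Ratio (larger/smaller) = 193

Moon V, by a factor of ≈ 193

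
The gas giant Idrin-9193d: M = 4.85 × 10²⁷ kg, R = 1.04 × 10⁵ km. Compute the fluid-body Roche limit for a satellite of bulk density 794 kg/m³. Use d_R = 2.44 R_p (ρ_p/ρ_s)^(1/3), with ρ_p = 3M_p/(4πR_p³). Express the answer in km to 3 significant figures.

2.77 × 10⁵ km

ρ_p = 3M_p/(4πR_p³) = 3 × (4.85 × 10²⁷) / (4π × (1.04 × 10⁸ m)³) = 1030 kg/m³
d_R = 2.44 × 1.04 × 10⁵ km × (1030/794)^(1/3)
    = 2.77 × 10⁵ km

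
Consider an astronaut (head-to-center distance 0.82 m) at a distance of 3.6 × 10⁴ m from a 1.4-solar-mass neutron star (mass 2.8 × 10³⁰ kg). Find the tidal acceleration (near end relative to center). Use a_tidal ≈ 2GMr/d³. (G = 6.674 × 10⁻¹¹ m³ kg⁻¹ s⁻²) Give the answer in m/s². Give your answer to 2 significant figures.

Δg = 2GMr/d³
   = 2 × (6.674 × 10⁻¹¹) × (2.8 × 10³⁰) × (0.82) / (3.6 × 10⁴)³
   = 6.6 × 10⁶ m/s²

6.6 × 10⁶ m/s²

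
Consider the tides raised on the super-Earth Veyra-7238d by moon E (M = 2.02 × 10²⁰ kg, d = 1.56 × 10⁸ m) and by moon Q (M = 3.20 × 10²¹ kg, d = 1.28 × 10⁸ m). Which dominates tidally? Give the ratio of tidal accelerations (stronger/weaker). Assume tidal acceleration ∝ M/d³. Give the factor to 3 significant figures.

Moon Q, by a factor of ≈ 28.7

The tide-raising term goes as M/d³ (the gradient of a 1/d² field).
Moon E: (2.02 × 10²⁰) / (1.56 × 10⁸)³ = 5.321 × 10⁻⁵
Moon Q: (3.20 × 10²¹) / (1.28 × 10⁸)³ = 1.526 × 10⁻³
Ratio (larger/smaller) = 28.7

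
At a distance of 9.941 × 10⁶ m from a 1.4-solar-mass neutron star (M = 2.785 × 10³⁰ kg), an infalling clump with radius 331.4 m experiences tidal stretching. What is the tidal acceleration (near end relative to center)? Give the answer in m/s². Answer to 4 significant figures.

1.254 × 10² m/s²

Δa = 2GMr/d³
   = 2 × (6.674 × 10⁻¹¹) × (2.785 × 10³⁰) × (331.4) / (9.941 × 10⁶)³
   = 1.254 × 10² m/s²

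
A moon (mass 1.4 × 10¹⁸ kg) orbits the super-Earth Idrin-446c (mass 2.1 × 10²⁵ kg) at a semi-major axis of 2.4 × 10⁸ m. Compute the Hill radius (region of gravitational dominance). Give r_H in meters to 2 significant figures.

6.7 × 10⁵ m

r_H ≈ a (m/3M)^(1/3)
    = (2.4 × 10⁸) × (1.4 × 10¹⁸ / (3 × 2.1 × 10²⁵))^(1/3)
    = 6.7 × 10⁵ m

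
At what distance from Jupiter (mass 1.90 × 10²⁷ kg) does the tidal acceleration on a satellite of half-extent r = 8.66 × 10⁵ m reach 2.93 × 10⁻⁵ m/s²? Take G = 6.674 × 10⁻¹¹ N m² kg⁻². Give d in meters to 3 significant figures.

1.96 × 10⁹ m

2GMr/d³ = a_tidal  ⇒  d = (2GMr / a_tidal)^(1/3)
d = (2 × 6.674×10⁻¹¹ × (1.90 × 10²⁷) × (8.66 × 10⁵) / (2.93 × 10⁻⁵))^(1/3)
  = 1.96 × 10⁹ m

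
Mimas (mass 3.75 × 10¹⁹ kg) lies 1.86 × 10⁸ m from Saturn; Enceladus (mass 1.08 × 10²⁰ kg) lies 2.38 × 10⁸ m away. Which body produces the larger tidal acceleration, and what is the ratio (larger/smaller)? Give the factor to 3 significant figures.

Enceladus, by a factor of ≈ 1.37

Tidal acceleration ∝ M/d³, so compare M/d³ for each.
Mimas: (3.75 × 10¹⁹) / (1.86 × 10⁸)³ = 5.828 × 10⁻⁶
Enceladus: (1.08 × 10²⁰) / (2.38 × 10⁸)³ = 8.011 × 10⁻⁶
Ratio (larger/smaller) = 1.37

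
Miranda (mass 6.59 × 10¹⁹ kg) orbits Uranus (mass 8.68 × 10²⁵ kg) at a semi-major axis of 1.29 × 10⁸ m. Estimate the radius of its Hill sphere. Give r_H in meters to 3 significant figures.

r_H ≈ a (m/3M)^(1/3)
    = (1.29 × 10⁸) × (6.59 × 10¹⁹ / (3 × 8.68 × 10²⁵))^(1/3)
    = 8.16 × 10⁵ m

8.16 × 10⁵ m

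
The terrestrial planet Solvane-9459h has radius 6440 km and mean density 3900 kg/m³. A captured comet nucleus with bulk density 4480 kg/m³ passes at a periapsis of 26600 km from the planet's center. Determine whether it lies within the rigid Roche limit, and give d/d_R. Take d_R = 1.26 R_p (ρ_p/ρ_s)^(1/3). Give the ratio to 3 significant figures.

d_R = 1.26 × (6440 km) × (3900/4480)^(1/3) = 7748 km
d/d_R = (26600) / (7748) = 3.43
Since d/d_R > 1, the body is outside the Roche limit.

outside; d/d_R ≈ 3.43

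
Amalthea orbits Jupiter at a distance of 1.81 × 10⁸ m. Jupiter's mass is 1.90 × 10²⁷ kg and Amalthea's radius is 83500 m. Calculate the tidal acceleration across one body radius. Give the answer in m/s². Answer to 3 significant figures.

3.57 × 10⁻³ m/s²

Δg = 2GMr/d³
   = 2 × (6.674 × 10⁻¹¹) × (1.90 × 10²⁷) × (83500) / (1.81 × 10⁸)³
   = 3.57 × 10⁻³ m/s²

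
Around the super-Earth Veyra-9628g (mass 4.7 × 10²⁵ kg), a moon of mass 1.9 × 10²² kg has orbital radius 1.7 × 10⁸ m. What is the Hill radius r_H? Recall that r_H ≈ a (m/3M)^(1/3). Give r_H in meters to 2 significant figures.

8.7 × 10⁶ m

r_H ≈ a (m/3M)^(1/3)
    = (1.7 × 10⁸) × (1.9 × 10²² / (3 × 4.7 × 10²⁵))^(1/3)
    = 8.7 × 10⁶ m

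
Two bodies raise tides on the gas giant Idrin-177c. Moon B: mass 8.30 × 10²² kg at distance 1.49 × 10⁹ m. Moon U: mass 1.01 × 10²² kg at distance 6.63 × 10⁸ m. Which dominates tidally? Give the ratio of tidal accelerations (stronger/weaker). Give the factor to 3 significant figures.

Moon U, by a factor of ≈ 1.38

Tidal acceleration ∝ M/d³, so compare M/d³ for each.
Moon B: (8.30 × 10²²) / (1.49 × 10⁹)³ = 2.509 × 10⁻⁵
Moon U: (1.01 × 10²²) / (6.63 × 10⁸)³ = 3.466 × 10⁻⁵
Ratio (larger/smaller) = 1.38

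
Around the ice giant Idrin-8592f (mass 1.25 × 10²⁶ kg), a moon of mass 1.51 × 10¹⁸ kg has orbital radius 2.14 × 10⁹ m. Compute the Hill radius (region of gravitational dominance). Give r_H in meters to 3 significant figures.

3.40 × 10⁶ m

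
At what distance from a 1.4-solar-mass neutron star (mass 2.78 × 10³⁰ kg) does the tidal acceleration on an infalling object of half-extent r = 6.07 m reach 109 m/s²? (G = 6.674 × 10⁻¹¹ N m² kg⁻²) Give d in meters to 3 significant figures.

2.74 × 10⁶ m

2GMr/d³ = a_tidal  ⇒  d = (2GMr / a_tidal)^(1/3)
d = (2 × 6.674×10⁻¹¹ × (2.78 × 10³⁰) × (6.07) / (109))^(1/3)
  = 2.74 × 10⁶ m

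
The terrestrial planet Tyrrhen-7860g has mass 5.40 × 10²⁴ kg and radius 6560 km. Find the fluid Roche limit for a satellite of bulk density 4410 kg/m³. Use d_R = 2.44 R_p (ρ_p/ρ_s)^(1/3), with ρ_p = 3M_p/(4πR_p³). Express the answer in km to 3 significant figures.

16200 km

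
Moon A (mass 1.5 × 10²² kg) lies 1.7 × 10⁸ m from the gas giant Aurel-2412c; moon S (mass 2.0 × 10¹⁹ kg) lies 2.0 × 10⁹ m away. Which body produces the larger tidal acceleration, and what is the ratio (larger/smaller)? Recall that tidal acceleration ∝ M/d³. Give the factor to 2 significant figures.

The tide-raising term goes as M/d³ (the gradient of a 1/d² field).
Moon A: (1.5 × 10²²) / (1.7 × 10⁸)³ = 3.053 × 10⁻³
Moon S: (2.0 × 10¹⁹) / (2.0 × 10⁹)³ = 2.500 × 10⁻⁹
Ratio (larger/smaller) = 1.2 × 10⁶

Moon A, by a factor of ≈ 1.2 × 10⁶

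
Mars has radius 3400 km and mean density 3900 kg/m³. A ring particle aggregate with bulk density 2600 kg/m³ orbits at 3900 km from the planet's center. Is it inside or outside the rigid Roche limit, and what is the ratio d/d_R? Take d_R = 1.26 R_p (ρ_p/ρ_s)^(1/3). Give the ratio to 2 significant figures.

inside; d/d_R ≈ 0.80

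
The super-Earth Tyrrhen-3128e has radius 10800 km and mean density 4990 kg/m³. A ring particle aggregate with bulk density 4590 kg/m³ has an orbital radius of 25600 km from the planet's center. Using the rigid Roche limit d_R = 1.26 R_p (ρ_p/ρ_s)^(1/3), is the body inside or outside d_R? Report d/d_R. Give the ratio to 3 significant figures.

outside; d/d_R ≈ 1.83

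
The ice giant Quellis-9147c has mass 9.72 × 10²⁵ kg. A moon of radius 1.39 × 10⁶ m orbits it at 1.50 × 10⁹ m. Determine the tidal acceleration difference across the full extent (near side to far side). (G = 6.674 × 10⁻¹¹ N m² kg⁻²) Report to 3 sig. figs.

Near-to-far spans 2r, so the tidal difference is twice the near-to-center value: 4GMr/d³.
a_tidal = 4GMr/d³
        = 4 × (6.674 × 10⁻¹¹) × (9.72 × 10²⁵) × (1.39 × 10⁶) / (1.50 × 10⁹)³
        = 1.07 × 10⁻⁵ m/s²

1.07 × 10⁻⁵ m/s²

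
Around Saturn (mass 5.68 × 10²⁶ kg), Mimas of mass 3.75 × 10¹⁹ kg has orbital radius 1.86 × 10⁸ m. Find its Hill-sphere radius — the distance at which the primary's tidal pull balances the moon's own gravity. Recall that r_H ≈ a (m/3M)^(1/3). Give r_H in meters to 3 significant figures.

5.21 × 10⁵ m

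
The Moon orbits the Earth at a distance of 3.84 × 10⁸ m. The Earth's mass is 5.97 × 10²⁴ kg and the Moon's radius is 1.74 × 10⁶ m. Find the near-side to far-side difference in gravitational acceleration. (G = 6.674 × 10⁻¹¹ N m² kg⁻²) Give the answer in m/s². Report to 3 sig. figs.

Δa = 4GMr/d³
   = 4 × (6.674 × 10⁻¹¹) × (5.97 × 10²⁴) × (1.74 × 10⁶) / (3.84 × 10⁸)³
   = 4.90 × 10⁻⁵ m/s²

4.90 × 10⁻⁵ m/s²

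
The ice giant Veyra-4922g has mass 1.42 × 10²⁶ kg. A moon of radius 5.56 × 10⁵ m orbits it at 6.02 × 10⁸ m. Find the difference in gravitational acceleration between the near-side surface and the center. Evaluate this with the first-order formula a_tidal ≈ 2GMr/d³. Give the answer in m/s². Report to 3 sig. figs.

4.83 × 10⁻⁵ m/s²

Δg = 2GMr/d³
   = 2 × (6.674 × 10⁻¹¹) × (1.42 × 10²⁶) × (5.56 × 10⁵) / (6.02 × 10⁸)³
   = 4.83 × 10⁻⁵ m/s²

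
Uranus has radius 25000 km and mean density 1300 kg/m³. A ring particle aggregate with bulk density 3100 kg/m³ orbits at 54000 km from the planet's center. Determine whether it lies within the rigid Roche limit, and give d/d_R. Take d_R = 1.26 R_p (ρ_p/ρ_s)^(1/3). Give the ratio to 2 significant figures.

outside; d/d_R ≈ 2.3

d_R = 1.26 × (25000 km) × (1300/3100)^(1/3) = 23580 km
d/d_R = (54000) / (23580) = 2.3
Since d/d_R > 1, the body is outside the Roche limit.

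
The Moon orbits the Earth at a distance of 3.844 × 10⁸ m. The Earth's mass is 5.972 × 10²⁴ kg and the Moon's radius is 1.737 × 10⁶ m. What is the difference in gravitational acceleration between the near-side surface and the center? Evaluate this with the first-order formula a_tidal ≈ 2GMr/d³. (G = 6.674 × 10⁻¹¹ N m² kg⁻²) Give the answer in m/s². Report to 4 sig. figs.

a_tidal = 2GMr/d³
        = 2 × (6.674 × 10⁻¹¹) × (5.972 × 10²⁴) × (1.737 × 10⁶) / (3.844 × 10⁸)³
        = 2.438 × 10⁻⁵ m/s²

2.438 × 10⁻⁵ m/s²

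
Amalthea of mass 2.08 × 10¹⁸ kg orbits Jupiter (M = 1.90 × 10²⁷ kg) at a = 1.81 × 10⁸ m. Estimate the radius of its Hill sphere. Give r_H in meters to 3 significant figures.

1.29 × 10⁵ m

r_H ≈ a (m/3M)^(1/3)
    = (1.81 × 10⁸) × (2.08 × 10¹⁸ / (3 × 1.90 × 10²⁷))^(1/3)
    = 1.29 × 10⁵ m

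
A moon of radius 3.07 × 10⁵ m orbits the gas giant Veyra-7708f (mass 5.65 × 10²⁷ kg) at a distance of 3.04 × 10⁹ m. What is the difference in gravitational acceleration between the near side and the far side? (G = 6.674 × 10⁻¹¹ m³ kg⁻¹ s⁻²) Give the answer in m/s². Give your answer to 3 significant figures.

1.65 × 10⁻⁵ m/s²

Δa = 4GMr/d³
   = 4 × (6.674 × 10⁻¹¹) × (5.65 × 10²⁷) × (3.07 × 10⁵) / (3.04 × 10⁹)³
   = 1.65 × 10⁻⁵ m/s²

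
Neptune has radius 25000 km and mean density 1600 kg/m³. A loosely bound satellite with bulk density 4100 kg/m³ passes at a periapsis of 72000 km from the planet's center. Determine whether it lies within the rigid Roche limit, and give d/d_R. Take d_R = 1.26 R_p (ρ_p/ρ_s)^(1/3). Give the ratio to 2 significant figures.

outside; d/d_R ≈ 3.1

d_R = 1.26 × (25000 km) × (1600/4100)^(1/3) = 23020 km
d/d_R = (72000) / (23020) = 3.1
Since d/d_R > 1, the body is outside the Roche limit.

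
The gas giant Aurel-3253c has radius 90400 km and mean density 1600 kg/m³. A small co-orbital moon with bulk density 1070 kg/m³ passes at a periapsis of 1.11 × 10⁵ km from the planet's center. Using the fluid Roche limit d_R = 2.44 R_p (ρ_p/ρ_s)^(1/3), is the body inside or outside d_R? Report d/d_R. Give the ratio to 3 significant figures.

inside; d/d_R ≈ 0.440

d_R = 2.44 × (90400 km) × (1600/1070)^(1/3) = 2.522 × 10⁵ km
d/d_R = (1.11 × 10⁵) / (2.522 × 10⁵) = 0.440
Since d/d_R < 1, the body is inside the Roche limit.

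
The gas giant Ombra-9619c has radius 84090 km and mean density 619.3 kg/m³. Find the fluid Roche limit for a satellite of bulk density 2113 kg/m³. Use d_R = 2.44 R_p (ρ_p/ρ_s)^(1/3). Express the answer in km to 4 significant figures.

d_R = 2.44 × 84090 km × (619.3/2113)^(1/3)
    = 1.363 × 10⁵ km

1.363 × 10⁵ km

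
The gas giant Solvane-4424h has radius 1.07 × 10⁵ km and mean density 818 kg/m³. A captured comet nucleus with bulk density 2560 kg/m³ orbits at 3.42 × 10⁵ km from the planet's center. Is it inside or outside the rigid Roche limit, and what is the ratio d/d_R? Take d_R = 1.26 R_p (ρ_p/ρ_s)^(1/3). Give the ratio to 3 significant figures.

d_R = 1.26 × (1.07 × 10⁵ km) × (818/2560)^(1/3) = 92170 km
d/d_R = (3.42 × 10⁵) / (92170) = 3.71
Since d/d_R > 1, the body is outside the Roche limit.

outside; d/d_R ≈ 3.71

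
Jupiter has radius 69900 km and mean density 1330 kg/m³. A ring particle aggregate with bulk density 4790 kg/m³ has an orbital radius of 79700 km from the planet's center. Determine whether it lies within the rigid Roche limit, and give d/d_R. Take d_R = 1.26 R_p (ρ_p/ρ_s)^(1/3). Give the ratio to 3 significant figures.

d_R = 1.26 × (69900 km) × (1330/4790)^(1/3) = 57460 km
d/d_R = (79700) / (57460) = 1.39
Since d/d_R > 1, the body is outside the Roche limit.

outside; d/d_R ≈ 1.39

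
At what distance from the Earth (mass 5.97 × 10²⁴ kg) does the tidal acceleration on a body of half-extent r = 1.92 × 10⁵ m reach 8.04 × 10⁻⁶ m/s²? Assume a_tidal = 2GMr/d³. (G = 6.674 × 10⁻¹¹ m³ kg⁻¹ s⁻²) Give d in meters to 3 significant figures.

2.67 × 10⁸ m

2GMr/d³ = a_tidal  ⇒  d = (2GMr / a_tidal)^(1/3)
d = (2 × 6.674×10⁻¹¹ × (5.97 × 10²⁴) × (1.92 × 10⁵) / (8.04 × 10⁻⁶))^(1/3)
  = 2.67 × 10⁸ m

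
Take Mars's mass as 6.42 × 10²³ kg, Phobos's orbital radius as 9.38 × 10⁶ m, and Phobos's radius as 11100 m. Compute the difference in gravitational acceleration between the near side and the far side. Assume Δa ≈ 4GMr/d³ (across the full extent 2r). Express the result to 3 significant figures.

2.31 × 10⁻³ m/s²

Δa = 4GMr/d³
   = 4 × (6.674 × 10⁻¹¹) × (6.42 × 10²³) × (11100) / (9.38 × 10⁶)³
   = 2.31 × 10⁻³ m/s²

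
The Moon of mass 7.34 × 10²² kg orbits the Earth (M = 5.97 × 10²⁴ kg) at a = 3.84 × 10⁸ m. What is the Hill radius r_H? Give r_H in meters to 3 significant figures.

6.15 × 10⁷ m

r_H ≈ a (m/3M)^(1/3)
    = (3.84 × 10⁸) × (7.34 × 10²² / (3 × 5.97 × 10²⁴))^(1/3)
    = 6.15 × 10⁷ m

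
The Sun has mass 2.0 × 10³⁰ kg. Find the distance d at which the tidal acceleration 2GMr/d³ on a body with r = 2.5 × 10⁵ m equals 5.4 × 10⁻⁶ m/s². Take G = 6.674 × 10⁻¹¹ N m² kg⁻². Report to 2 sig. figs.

2.3 × 10¹⁰ m

2GMr/d³ = a_tidal  ⇒  d = (2GMr / a_tidal)^(1/3)
d = (2 × 6.674×10⁻¹¹ × (2.0 × 10³⁰) × (2.5 × 10⁵) / (5.4 × 10⁻⁶))^(1/3)
  = 2.3 × 10¹⁰ m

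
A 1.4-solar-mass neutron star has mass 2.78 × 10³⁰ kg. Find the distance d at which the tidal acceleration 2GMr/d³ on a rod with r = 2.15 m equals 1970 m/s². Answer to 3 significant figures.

7.40 × 10⁵ m

2GMr/d³ = a_tidal  ⇒  d = (2GMr / a_tidal)^(1/3)
d = (2 × 6.674×10⁻¹¹ × (2.78 × 10³⁰) × (2.15) / (1970))^(1/3)
  = 7.40 × 10⁵ m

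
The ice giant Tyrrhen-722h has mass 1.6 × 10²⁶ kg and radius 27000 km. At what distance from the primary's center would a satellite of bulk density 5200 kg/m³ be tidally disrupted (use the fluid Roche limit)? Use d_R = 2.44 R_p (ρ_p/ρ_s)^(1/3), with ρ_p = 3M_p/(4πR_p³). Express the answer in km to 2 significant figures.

47000 km

ρ_p = 3M_p/(4πR_p³) = 3 × (1.6 × 10²⁶) / (4π × (2.7 × 10⁷ m)³) = 1900 kg/m³
d_R = 2.44 × 27000 km × (1900/5200)^(1/3)
    = 47000 km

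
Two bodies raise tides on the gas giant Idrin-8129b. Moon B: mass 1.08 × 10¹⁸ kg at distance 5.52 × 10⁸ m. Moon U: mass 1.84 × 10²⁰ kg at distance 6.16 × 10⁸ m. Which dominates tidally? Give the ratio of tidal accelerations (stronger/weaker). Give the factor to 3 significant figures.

The tide-raising term goes as M/d³ (the gradient of a 1/d² field).
Moon B: (1.08 × 10¹⁸) / (5.52 × 10⁸)³ = 6.421 × 10⁻⁹
Moon U: (1.84 × 10²⁰) / (6.16 × 10⁸)³ = 7.872 × 10⁻⁷
Ratio (larger/smaller) = 123

Moon U, by a factor of ≈ 123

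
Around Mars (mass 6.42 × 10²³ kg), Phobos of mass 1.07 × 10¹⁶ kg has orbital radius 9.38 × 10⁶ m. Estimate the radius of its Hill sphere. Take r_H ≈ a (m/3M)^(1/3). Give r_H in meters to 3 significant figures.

1.66 × 10⁴ m

r_H ≈ a (m/3M)^(1/3)
    = (9.38 × 10⁶) × (1.07 × 10¹⁶ / (3 × 6.42 × 10²³))^(1/3)
    = 1.66 × 10⁴ m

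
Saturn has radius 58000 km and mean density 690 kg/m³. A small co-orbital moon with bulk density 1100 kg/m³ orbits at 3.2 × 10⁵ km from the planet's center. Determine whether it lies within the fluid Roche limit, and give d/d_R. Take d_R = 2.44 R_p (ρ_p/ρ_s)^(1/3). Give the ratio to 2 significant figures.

d_R = 2.44 × (58000 km) × (690/1100)^(1/3) = 1.211 × 10⁵ km
d/d_R = (3.2 × 10⁵) / (1.211 × 10⁵) = 2.6
Since d/d_R > 1, the body is outside the Roche limit.

outside; d/d_R ≈ 2.6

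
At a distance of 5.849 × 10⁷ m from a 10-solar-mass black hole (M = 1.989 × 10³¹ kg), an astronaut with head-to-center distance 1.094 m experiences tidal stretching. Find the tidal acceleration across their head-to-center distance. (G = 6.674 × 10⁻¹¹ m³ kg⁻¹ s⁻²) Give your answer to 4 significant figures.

Δg = 2GMr/d³
   = 2 × (6.674 × 10⁻¹¹) × (1.989 × 10³¹) × (1.094) / (5.849 × 10⁷)³
   = 1.452 × 10⁻² m/s²

1.452 × 10⁻² m/s²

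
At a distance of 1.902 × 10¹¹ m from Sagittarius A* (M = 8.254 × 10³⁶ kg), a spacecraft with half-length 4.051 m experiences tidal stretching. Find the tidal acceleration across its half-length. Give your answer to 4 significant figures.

6.487 × 10⁻⁷ m/s²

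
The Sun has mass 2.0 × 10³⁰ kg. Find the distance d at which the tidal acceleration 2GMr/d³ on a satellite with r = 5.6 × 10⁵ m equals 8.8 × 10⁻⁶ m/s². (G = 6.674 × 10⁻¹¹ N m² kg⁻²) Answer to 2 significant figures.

2.6 × 10¹⁰ m

2GMr/d³ = a_tidal  ⇒  d = (2GMr / a_tidal)^(1/3)
d = (2 × 6.674×10⁻¹¹ × (2.0 × 10³⁰) × (5.6 × 10⁵) / (8.8 × 10⁻⁶))^(1/3)
  = 2.6 × 10¹⁰ m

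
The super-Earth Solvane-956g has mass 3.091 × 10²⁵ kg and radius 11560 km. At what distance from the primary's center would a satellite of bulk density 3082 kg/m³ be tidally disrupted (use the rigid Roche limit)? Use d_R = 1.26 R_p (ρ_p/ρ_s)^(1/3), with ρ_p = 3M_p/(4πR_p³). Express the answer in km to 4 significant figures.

ρ_p = 3M_p/(4πR_p³) = 3 × (3.091 × 10²⁵) / (4π × (1.156 × 10⁷ m)³) = 4777 kg/m³
d_R = 1.26 × 11560 km × (4777/3082)^(1/3)
    = 16860 km

16860 km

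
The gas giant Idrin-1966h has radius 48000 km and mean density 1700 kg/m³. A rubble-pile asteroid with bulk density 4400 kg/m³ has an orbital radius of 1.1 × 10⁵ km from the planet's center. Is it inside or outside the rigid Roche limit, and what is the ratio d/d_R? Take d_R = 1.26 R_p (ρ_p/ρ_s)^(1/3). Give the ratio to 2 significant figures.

d_R = 1.26 × (48000 km) × (1700/4400)^(1/3) = 44050 km
d/d_R = (1.1 × 10⁵) / (44050) = 2.5
Since d/d_R > 1, the body is outside the Roche limit.

outside; d/d_R ≈ 2.5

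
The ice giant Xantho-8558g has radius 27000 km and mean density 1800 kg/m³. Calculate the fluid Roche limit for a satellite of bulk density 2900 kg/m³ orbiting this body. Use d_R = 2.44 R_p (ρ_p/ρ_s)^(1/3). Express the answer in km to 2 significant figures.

56000 km

d_R = 2.44 × 27000 km × (1800/2900)^(1/3)
    = 56000 km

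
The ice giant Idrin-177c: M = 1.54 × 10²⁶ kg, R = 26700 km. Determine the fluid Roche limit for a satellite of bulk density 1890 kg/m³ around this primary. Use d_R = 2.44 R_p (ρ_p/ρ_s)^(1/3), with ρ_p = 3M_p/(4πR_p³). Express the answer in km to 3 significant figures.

65600 km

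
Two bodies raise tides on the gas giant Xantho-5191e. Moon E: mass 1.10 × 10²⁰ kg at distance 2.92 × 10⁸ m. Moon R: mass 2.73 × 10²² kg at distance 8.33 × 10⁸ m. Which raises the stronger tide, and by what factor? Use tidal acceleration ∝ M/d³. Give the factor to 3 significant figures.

Moon R, by a factor of ≈ 10.7

Compare M/d³ for the two perturbers:
Moon E: (1.10 × 10²⁰) / (2.92 × 10⁸)³ = 4.418 × 10⁻⁶
Moon R: (2.73 × 10²²) / (8.33 × 10⁸)³ = 4.723 × 10⁻⁵
Ratio (larger/smaller) = 10.7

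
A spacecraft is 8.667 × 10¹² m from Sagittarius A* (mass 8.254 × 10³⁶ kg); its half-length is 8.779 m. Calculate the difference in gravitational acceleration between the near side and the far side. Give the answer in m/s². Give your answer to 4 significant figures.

Δa = 4GMr/d³
   = 4 × (6.674 × 10⁻¹¹) × (8.254 × 10³⁶) × (8.779) / (8.667 × 10¹²)³
   = 2.971 × 10⁻¹¹ m/s²

2.971 × 10⁻¹¹ m/s²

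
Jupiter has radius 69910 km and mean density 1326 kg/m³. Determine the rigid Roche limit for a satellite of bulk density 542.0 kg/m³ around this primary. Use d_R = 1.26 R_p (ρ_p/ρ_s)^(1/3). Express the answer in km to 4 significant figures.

d_R = 1.26 × 69910 km × (1326/542.0)^(1/3)
    = 1.187 × 10⁵ km

1.187 × 10⁵ km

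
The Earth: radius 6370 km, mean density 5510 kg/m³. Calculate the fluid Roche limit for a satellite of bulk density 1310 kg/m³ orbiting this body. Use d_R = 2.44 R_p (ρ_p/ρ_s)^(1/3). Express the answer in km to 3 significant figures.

d_R = 2.44 × 6370 km × (5510/1310)^(1/3)
    = 25100 km

25100 km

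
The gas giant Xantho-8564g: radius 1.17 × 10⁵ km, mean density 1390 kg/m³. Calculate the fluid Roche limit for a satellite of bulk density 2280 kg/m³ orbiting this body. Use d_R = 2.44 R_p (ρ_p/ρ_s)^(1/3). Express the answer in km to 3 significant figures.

d_R = 2.44 × 1.17 × 10⁵ km × (1390/2280)^(1/3)
    = 2.42 × 10⁵ km

2.42 × 10⁵ km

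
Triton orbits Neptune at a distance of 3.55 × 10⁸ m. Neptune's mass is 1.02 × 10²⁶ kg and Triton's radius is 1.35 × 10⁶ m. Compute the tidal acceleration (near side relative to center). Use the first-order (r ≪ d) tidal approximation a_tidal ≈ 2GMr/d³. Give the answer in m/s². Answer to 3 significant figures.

4.11 × 10⁻⁴ m/s²

Δa = 2GMr/d³
   = 2 × (6.674 × 10⁻¹¹) × (1.02 × 10²⁶) × (1.35 × 10⁶) / (3.55 × 10⁸)³
   = 4.11 × 10⁻⁴ m/s²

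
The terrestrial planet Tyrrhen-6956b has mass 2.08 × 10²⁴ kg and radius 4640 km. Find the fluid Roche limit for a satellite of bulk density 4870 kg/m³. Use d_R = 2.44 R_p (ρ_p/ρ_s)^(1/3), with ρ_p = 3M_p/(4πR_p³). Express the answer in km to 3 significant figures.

11400 km

ρ_p = 3M_p/(4πR_p³) = 3 × (2.08 × 10²⁴) / (4π × (4.64 × 10⁶ m)³) = 4970 kg/m³
d_R = 2.44 × 4640 km × (4970/4870)^(1/3)
    = 11400 km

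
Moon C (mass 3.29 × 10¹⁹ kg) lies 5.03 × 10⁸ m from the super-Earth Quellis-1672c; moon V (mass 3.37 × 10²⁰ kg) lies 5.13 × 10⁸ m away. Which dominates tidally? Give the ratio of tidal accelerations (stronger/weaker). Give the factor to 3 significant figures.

Moon V, by a factor of ≈ 9.66

Compare M/d³ for the two perturbers:
Moon C: (3.29 × 10¹⁹) / (5.03 × 10⁸)³ = 2.585 × 10⁻⁷
Moon V: (3.37 × 10²⁰) / (5.13 × 10⁸)³ = 2.496 × 10⁻⁶
Ratio (larger/smaller) = 9.66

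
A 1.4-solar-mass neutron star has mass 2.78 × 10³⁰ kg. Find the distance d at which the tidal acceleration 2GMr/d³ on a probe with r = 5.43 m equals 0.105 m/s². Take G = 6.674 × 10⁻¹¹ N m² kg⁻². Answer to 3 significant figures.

2.68 × 10⁷ m

2GMr/d³ = a_tidal  ⇒  d = (2GMr / a_tidal)^(1/3)
d = (2 × 6.674×10⁻¹¹ × (2.78 × 10³⁰) × (5.43) / (0.105))^(1/3)
  = 2.68 × 10⁷ m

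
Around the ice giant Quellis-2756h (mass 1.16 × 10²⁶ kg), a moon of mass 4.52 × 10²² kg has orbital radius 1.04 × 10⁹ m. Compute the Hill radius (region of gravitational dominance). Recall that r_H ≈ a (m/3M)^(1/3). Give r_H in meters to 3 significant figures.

5.27 × 10⁷ m

r_H ≈ a (m/3M)^(1/3)
    = (1.04 × 10⁹) × (4.52 × 10²² / (3 × 1.16 × 10²⁶))^(1/3)
    = 5.27 × 10⁷ m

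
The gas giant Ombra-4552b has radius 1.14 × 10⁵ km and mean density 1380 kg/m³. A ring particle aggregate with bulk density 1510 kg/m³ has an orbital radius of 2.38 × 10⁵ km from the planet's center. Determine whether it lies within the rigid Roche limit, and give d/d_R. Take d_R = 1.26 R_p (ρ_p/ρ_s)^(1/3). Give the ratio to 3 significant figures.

d_R = 1.26 × (1.14 × 10⁵ km) × (1380/1510)^(1/3) = 1.394 × 10⁵ km
d/d_R = (2.38 × 10⁵) / (1.394 × 10⁵) = 1.71
Since d/d_R > 1, the body is outside the Roche limit.

outside; d/d_R ≈ 1.71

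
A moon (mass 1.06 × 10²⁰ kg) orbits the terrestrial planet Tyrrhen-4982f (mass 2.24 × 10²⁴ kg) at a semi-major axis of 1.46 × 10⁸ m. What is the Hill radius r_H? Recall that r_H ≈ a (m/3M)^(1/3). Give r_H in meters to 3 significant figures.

3.66 × 10⁶ m

r_H ≈ a (m/3M)^(1/3)
    = (1.46 × 10⁸) × (1.06 × 10²⁰ / (3 × 2.24 × 10²⁴))^(1/3)
    = 3.66 × 10⁶ m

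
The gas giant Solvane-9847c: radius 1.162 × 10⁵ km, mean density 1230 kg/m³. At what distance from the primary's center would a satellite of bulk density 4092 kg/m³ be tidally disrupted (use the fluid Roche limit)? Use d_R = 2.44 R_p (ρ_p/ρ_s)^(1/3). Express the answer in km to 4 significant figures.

d_R = 2.44 × 1.162 × 10⁵ km × (1230/4092)^(1/3)
    = 1.899 × 10⁵ km

1.899 × 10⁵ km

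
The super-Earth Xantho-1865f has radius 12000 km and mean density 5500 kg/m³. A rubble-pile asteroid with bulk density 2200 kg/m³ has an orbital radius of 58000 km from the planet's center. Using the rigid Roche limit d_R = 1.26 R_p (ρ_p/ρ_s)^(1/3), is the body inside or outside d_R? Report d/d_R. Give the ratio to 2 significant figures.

d_R = 1.26 × (12000 km) × (5500/2200)^(1/3) = 20520 km
d/d_R = (58000) / (20520) = 2.8
Since d/d_R > 1, the body is outside the Roche limit.

outside; d/d_R ≈ 2.8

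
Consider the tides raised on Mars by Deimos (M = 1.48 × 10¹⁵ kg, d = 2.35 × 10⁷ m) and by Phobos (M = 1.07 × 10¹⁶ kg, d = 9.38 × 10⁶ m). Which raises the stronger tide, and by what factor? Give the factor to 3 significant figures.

Tidal stretch scales as M/d³; compute that for each body.
Deimos: (1.48 × 10¹⁵) / (2.35 × 10⁷)³ = 1.140 × 10⁻⁷
Phobos: (1.07 × 10¹⁶) / (9.38 × 10⁶)³ = 1.297 × 10⁻⁵
Ratio (larger/smaller) = 114

Phobos, by a factor of ≈ 114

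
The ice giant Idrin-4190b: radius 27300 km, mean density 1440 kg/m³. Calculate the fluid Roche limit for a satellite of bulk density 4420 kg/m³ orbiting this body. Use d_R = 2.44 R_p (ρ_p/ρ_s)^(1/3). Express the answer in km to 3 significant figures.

d_R = 2.44 × 27300 km × (1440/4420)^(1/3)
    = 45800 km

45800 km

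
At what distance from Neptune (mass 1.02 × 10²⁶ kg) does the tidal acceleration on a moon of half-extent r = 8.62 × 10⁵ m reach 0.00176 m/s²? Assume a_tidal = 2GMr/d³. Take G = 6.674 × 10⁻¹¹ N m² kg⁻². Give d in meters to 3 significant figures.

1.88 × 10⁸ m

2GMr/d³ = a_tidal  ⇒  d = (2GMr / a_tidal)^(1/3)
d = (2 × 6.674×10⁻¹¹ × (1.02 × 10²⁶) × (8.62 × 10⁵) / (0.00176))^(1/3)
  = 1.88 × 10⁸ m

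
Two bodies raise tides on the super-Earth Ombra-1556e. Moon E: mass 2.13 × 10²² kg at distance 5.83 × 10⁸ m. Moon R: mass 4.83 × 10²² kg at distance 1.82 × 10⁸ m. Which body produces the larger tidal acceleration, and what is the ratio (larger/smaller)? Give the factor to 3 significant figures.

Moon R, by a factor of ≈ 74.5

The tide-raising term goes as M/d³ (the gradient of a 1/d² field).
Moon E: (2.13 × 10²²) / (5.83 × 10⁸)³ = 1.075 × 10⁻⁴
Moon R: (4.83 × 10²²) / (1.82 × 10⁸)³ = 8.012 × 10⁻³
Ratio (larger/smaller) = 74.5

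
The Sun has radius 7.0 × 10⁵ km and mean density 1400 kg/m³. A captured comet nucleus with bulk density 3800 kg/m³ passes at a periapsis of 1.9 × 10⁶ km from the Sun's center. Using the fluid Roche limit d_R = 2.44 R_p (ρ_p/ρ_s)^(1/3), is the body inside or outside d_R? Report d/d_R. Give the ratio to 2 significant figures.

outside; d/d_R ≈ 1.6

d_R = 2.44 × (7.0 × 10⁵ km) × (1400/3800)^(1/3) = 1.224 × 10⁶ km
d/d_R = (1.9 × 10⁶) / (1.224 × 10⁶) = 1.6
Since d/d_R > 1, the body is outside the Roche limit.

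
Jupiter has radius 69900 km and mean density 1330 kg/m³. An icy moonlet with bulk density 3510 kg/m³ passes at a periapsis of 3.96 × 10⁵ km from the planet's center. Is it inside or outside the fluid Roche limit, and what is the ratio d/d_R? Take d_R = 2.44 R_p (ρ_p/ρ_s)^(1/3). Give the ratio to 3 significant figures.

outside; d/d_R ≈ 3.21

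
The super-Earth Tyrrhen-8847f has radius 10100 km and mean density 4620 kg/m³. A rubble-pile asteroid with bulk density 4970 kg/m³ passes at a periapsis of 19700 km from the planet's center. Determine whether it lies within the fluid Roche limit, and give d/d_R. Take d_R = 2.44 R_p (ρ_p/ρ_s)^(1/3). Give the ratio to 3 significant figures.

d_R = 2.44 × (10100 km) × (4620/4970)^(1/3) = 24050 km
d/d_R = (19700) / (24050) = 0.819
Since d/d_R < 1, the body is inside the Roche limit.

inside; d/d_R ≈ 0.819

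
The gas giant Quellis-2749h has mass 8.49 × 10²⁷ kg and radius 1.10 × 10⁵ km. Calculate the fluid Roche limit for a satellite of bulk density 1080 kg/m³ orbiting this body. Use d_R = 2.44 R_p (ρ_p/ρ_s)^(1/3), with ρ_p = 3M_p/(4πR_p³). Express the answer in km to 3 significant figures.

3.01 × 10⁵ km

ρ_p = 3M_p/(4πR_p³) = 3 × (8.49 × 10²⁷) / (4π × (1.10 × 10⁸ m)³) = 1520 kg/m³
d_R = 2.44 × 1.10 × 10⁵ km × (1520/1080)^(1/3)
    = 3.01 × 10⁵ km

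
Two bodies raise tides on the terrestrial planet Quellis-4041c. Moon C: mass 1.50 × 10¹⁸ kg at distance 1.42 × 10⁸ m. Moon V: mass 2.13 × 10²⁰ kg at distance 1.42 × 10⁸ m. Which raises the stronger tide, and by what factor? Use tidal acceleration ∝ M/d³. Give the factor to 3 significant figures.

Moon V, by a factor of ≈ 142

Compare M/d³ for the two perturbers:
Moon C: (1.50 × 10¹⁸) / (1.42 × 10⁸)³ = 5.239 × 10⁻⁷
Moon V: (2.13 × 10²⁰) / (1.42 × 10⁸)³ = 7.439 × 10⁻⁵
Ratio (larger/smaller) = 142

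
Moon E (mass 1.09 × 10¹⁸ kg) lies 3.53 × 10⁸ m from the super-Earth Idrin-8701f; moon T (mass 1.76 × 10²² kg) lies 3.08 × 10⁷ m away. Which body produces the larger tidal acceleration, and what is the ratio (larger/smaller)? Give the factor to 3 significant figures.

Moon T, by a factor of ≈ 2.43 × 10⁷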